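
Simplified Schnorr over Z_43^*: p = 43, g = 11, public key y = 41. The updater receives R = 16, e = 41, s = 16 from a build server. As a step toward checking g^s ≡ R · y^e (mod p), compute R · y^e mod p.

35

41^2 = 1681 ≡ 4
41^4 ≡ 4^2 = 16
41^8 ≡ 16^2 = 256 ≡ 41
41^16 ≡ 41^2 = 1681 ≡ 4
41^32 ≡ 4^2 = 16
41 = 32 + 8 + 1, so 41^41 ≡ 16·41·41 ≡ 21 (mod 43)
R · y^e ≡ 16·21 = 336 ≡ 35 (mod 43)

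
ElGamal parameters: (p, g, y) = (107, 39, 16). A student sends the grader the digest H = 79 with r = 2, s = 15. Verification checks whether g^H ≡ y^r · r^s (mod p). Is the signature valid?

Left side g^H mod p:
39^2 = 1521 ≡ 23
39^4 ≡ 23^2 = 529 ≡ 101
39^8 ≡ 101^2 = 10201 ≡ 36
39^16 ≡ 36^2 = 1296 ≡ 12
39^32 ≡ 12^2 = 144 ≡ 37
39^64 ≡ 37^2 = 1369 ≡ 85
79 = 64 + 8 + 4 + 2 + 1, so 39^79 ≡ 85·36·101·23·39 ≡ 92 (mod 107)
Right side y^r · r^s mod p:
16^2 = 256 ≡ 42
2^2 = 4
2^4 ≡ 4^2 = 16
2^8 ≡ 16^2 = 256 ≡ 42
15 = 8 + 4 + 2 + 1, so 2^15 ≡ 42·16·4·2 ≡ 26 (mod 107)
42·26 = 1092 ≡ 22 (mod 107)
92 ≠ 22, so verification fails.

invalid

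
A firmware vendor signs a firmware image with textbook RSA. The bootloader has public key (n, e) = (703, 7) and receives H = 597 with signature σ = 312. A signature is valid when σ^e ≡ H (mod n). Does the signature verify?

σ^2 ≡ 312^2 = 97344 ≡ 330
σ^4 ≡ 330^2 = 108900 ≡ 638
7 = 4 + 2 + 1, so σ^7 ≡ 638·330·312 ≡ 160 (mod 703)
160 ≠ 597, so verification fails.

does not verify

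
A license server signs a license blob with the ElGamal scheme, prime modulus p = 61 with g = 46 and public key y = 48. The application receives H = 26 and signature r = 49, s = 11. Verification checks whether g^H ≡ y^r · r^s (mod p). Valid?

Left side g^H mod p:
46^2 = 2116 ≡ 42
46^4 ≡ 42^2 = 1764 ≡ 56
46^8 ≡ 56^2 = 3136 ≡ 25
46^16 ≡ 25^2 = 625 ≡ 15
26 = 16 + 8 + 2, so 46^26 ≡ 15·25·42 ≡ 12 (mod 61)
Right side y^r · r^s mod p:
48^2 = 2304 ≡ 47
48^4 ≡ 47^2 = 2209 ≡ 13
48^8 ≡ 13^2 = 169 ≡ 47
48^16 ≡ 47^2 = 2209 ≡ 13
48^32 ≡ 13^2 = 169 ≡ 47
49 = 32 + 16 + 1, so 48^49 ≡ 47·13·48 ≡ 48 (mod 61)
49^2 = 2401 ≡ 22
49^4 ≡ 22^2 = 484 ≡ 57
49^8 ≡ 57^2 = 3249 ≡ 16
11 = 8 + 2 + 1, so 49^11 ≡ 16·22·49 ≡ 46 (mod 61)
48·46 = 2208 ≡ 12 (mod 61)
12 ≡ 12 (mod 61), so the signature is genuine.

yes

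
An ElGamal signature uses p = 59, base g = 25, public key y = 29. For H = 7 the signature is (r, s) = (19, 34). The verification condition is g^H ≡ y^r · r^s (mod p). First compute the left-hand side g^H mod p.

25^7 mod 59 = 22

22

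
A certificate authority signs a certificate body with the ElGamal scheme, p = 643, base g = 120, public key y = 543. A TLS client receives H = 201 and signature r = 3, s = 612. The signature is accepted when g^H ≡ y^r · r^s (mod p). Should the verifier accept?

reject

Left side g^H mod p:
Squares mod 643: 120^1≡120, 120^2≡254, 120^4≡216, 120^8≡360, 120^16≡357, 120^32≡135, 120^64≡221, 120^128≡616
201 = 128 + 64 + 8 + 1, so 120^201 ≡ 616·221·360·120 ≡ 442 (mod 643)
Right side y^r · r^s mod p:
Squares mod 643: 543^1≡543, 543^2≡355
3 = 2 + 1, so 543^3 ≡ 355·543 ≡ 508 (mod 643)
Squares mod 643: 3^1≡3, 3^2≡9, 3^4≡81, 3^8≡131, 3^16≡443, 3^32≡134, 3^64≡595, 3^128≡375, 3^256≡451, 3^512≡213
612 = 512 + 64 + 32 + 4, so 3^612 ≡ 213·595·134·81 ≡ 216 (mod 643)
508·216 = 109728 ≡ 418 (mod 643)
442 ≠ 418, so verification fails.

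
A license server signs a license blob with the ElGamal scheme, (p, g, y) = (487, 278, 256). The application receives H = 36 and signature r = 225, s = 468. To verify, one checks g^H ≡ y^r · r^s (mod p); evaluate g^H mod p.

19

278^2 = 77284 ≡ 338
278^4 ≡ 338^2 = 114244 ≡ 286
278^8 ≡ 286^2 = 81796 ≡ 467
278^16 ≡ 467^2 = 218089 ≡ 400
278^32 ≡ 400^2 = 160000 ≡ 264
36 = 32 + 4, so 278^36 ≡ 264·286 ≡ 19 (mod 487)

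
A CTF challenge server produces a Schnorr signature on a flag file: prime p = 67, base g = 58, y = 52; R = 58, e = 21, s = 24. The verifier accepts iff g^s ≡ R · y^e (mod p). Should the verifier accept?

g^s mod p:
58^24 mod 67 = 14
R · y^e mod p:
52^21 mod 67 = 58
58·58 = 3364 ≡ 14 (mod 67)
14 ≡ 14 (mod 67); signature holds.

accept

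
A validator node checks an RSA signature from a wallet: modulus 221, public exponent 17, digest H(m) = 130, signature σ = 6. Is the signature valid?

invalid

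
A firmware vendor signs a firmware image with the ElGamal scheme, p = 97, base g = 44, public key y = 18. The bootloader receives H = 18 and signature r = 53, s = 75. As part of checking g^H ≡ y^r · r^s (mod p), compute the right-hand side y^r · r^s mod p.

18^2 = 324 ≡ 33
18^4 ≡ 33^2 = 1089 ≡ 22
18^8 ≡ 22^2 = 484 ≡ 96
18^16 ≡ 96^2 = 9216 ≡ 1
18^32 ≡ 1^2 = 1
53 = 32 + 16 + 4 + 1, so 18^53 ≡ 1·1·22·18 ≡ 8 (mod 97)
53^2 = 2809 ≡ 93
53^4 ≡ 93^2 = 8649 ≡ 16
53^8 ≡ 16^2 = 256 ≡ 62
53^16 ≡ 62^2 = 3844 ≡ 61
53^32 ≡ 61^2 = 3721 ≡ 35
53^64 ≡ 35^2 = 1225 ≡ 61
75 = 64 + 8 + 2 + 1, so 53^75 ≡ 61·62·93·53 ≡ 18 (mod 97)
y^r · r^s ≡ 8·18 = 144 ≡ 47 (mod 97)

47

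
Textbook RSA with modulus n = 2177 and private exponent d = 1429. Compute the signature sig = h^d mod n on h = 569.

h^2 ≡ 569^2 = 323761 ≡ 1565
h^4 ≡ 1565^2 = 2449225 ≡ 100
h^8 ≡ 100^2 = 10000 ≡ 1292
h^16 ≡ 1292^2 = 1669264 ≡ 1682
h^32 ≡ 1682^2 = 2829124 ≡ 1201
h^64 ≡ 1201^2 = 1442401 ≡ 1227
h^128 ≡ 1227^2 = 1505529 ≡ 1222
h^256 ≡ 1222^2 = 1493284 ≡ 2039
h^512 ≡ 2039^2 = 4157521 ≡ 1628
h^1024 ≡ 1628^2 = 2650384 ≡ 975
1429 = 1024 + 256 + 128 + 16 + 4 + 1, so h^1429 ≡ 975·2039·1222·1682·100·569 ≡ 1052 (mod 2177)

1052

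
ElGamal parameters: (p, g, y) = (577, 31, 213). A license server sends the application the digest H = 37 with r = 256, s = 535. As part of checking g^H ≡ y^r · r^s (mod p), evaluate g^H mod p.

31

31^2 = 961 ≡ 384
31^4 ≡ 384^2 = 147456 ≡ 321
31^8 ≡ 321^2 = 103041 ≡ 335
31^16 ≡ 335^2 = 112225 ≡ 287
31^32 ≡ 287^2 = 82369 ≡ 435
37 = 32 + 4 + 1, so 31^37 ≡ 435·321·31 ≡ 31 (mod 577)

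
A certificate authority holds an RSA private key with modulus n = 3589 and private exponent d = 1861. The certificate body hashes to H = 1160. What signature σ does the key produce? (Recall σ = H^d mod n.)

2817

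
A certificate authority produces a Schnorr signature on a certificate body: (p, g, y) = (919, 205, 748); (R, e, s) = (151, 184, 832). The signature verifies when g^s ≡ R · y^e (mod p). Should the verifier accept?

g^s mod p:
205^2 = 42025 ≡ 670
205^4 ≡ 670^2 = 448900 ≡ 428
205^8 ≡ 428^2 = 183184 ≡ 303
205^16 ≡ 303^2 = 91809 ≡ 828
205^32 ≡ 828^2 = 685584 ≡ 10
205^64 ≡ 10^2 = 100
205^128 ≡ 100^2 = 10000 ≡ 810
205^256 ≡ 810^2 = 656100 ≡ 853
205^512 ≡ 853^2 = 727609 ≡ 680
832 = 512 + 256 + 64, so 205^832 ≡ 680·853·100 ≡ 396 (mod 919)
R · y^e mod p:
748^2 = 559504 ≡ 752
748^4 ≡ 752^2 = 565504 ≡ 319
748^8 ≡ 319^2 = 101761 ≡ 671
748^16 ≡ 671^2 = 450241 ≡ 850
748^32 ≡ 850^2 = 722500 ≡ 166
748^64 ≡ 166^2 = 27556 ≡ 905
748^128 ≡ 905^2 = 819025 ≡ 196
184 = 128 + 32 + 16 + 8, so 748^184 ≡ 196·166·850·671 ≡ 100 (mod 919)
151·100 = 15100 ≡ 396 (mod 919)
396 ≡ 396 (mod 919); signature holds.

accept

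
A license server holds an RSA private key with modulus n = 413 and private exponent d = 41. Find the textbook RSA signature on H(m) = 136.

47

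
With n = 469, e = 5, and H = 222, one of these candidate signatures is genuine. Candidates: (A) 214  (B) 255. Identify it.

B

Candidate A: 214^5 mod 469 = 247
Candidate B: 255^5 mod 469 = 222
  → matches H = 222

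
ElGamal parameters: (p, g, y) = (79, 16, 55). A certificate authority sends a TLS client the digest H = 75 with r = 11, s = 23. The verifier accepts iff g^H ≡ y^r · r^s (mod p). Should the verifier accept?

accept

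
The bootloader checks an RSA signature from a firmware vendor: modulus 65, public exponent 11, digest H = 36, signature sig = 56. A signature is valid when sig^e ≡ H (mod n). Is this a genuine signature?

genuine

sig^2 ≡ 56^2 = 3136 ≡ 16
sig^4 ≡ 16^2 = 256 ≡ 61
sig^8 ≡ 61^2 = 3721 ≡ 16
11 = 8 + 2 + 1, so sig^11 ≡ 16·16·56 ≡ 36 (mod 65)
sig^11 mod 65 = 36 matches H.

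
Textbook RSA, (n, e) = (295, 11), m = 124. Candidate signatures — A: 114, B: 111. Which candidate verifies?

Candidate A: 114^2 = 12996 ≡ 16; 114^4 ≡ 16^2 = 256; 114^8 ≡ 256^2 = 65536 ≡ 46; 11 = 8 + 2 + 1, so 114^11 ≡ 46·16·114 ≡ 124 (mod 295)
  → matches m = 124
Candidate B: 111^2 = 12321 ≡ 226; 111^4 ≡ 226^2 = 51076 ≡ 41; 111^8 ≡ 41^2 = 1681 ≡ 206; 11 = 8 + 2 + 1, so 111^11 ≡ 206·226·111 ≡ 201 (mod 295)

A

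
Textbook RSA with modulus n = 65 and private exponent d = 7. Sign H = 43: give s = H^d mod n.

17

H^7 mod 65 = 17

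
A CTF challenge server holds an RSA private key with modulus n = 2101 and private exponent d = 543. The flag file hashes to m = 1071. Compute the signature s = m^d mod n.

m^2 ≡ 1071^2 = 1147041 ≡ 1996
m^4 ≡ 1996^2 = 3984016 ≡ 520
m^8 ≡ 520^2 = 270400 ≡ 1472
m^16 ≡ 1472^2 = 2166784 ≡ 653
m^32 ≡ 653^2 = 426409 ≡ 2007
m^64 ≡ 2007^2 = 4028049 ≡ 432
m^128 ≡ 432^2 = 186624 ≡ 1736
m^256 ≡ 1736^2 = 3013696 ≡ 862
m^512 ≡ 862^2 = 743044 ≡ 1391
543 = 512 + 16 + 8 + 4 + 2 + 1, so m^543 ≡ 1391·653·1472·520·1996·1071 ≡ 2077 (mod 2101)

2077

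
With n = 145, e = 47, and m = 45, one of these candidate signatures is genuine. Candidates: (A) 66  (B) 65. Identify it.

Candidate A: 66^2 = 4356 ≡ 6; 66^4 ≡ 6^2 = 36; 66^8 ≡ 36^2 = 1296 ≡ 136; 66^16 ≡ 136^2 = 18496 ≡ 81; 66^32 ≡ 81^2 = 6561 ≡ 36; 47 = 32 + 8 + 4 + 2 + 1, so 66^47 ≡ 36·136·36·6·66 ≡ 31 (mod 145)
Candidate B: 65^2 = 4225 ≡ 20; 65^4 ≡ 20^2 = 400 ≡ 110; 65^8 ≡ 110^2 = 12100 ≡ 65; 65^16 ≡ 65^2 = 4225 ≡ 20; 65^32 ≡ 20^2 = 400 ≡ 110; 47 = 32 + 8 + 4 + 2 + 1, so 65^47 ≡ 110·65·110·20·65 ≡ 45 (mod 145)
  → matches m = 45

B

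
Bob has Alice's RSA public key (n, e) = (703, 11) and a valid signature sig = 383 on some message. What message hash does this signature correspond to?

sig^11 mod 703 = 200

200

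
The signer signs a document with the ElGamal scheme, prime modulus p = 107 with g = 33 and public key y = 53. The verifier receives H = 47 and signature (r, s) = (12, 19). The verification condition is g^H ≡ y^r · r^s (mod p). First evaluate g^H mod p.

39

33^2 = 1089 ≡ 19
33^4 ≡ 19^2 = 361 ≡ 40
33^8 ≡ 40^2 = 1600 ≡ 102
33^16 ≡ 102^2 = 10404 ≡ 25
33^32 ≡ 25^2 = 625 ≡ 90
47 = 32 + 8 + 4 + 2 + 1, so 33^47 ≡ 90·102·40·19·33 ≡ 39 (mod 107)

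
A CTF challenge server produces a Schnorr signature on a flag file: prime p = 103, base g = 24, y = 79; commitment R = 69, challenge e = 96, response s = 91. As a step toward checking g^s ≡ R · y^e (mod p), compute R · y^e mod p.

79^2 = 6241 ≡ 61
79^4 ≡ 61^2 = 3721 ≡ 13
79^8 ≡ 13^2 = 169 ≡ 66
79^16 ≡ 66^2 = 4356 ≡ 30
79^32 ≡ 30^2 = 900 ≡ 76
79^64 ≡ 76^2 = 5776 ≡ 8
96 = 64 + 32, so 79^96 ≡ 8·76 ≡ 93 (mod 103)
R · y^e ≡ 69·93 = 6417 ≡ 31 (mod 103)

31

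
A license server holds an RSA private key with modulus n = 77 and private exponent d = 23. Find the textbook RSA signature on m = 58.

m^2 ≡ 58^2 = 3364 ≡ 53
m^4 ≡ 53^2 = 2809 ≡ 37
m^8 ≡ 37^2 = 1369 ≡ 60
m^16 ≡ 60^2 = 3600 ≡ 58
23 = 16 + 4 + 2 + 1, so m^23 ≡ 58·37·53·58 ≡ 60 (mod 77)

60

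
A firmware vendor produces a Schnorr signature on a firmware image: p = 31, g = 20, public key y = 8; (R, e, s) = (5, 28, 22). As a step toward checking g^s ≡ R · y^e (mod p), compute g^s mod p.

20^2 = 400 ≡ 28
20^4 ≡ 28^2 = 784 ≡ 9
20^8 ≡ 9^2 = 81 ≡ 19
20^16 ≡ 19^2 = 361 ≡ 20
22 = 16 + 4 + 2, so 20^22 ≡ 20·9·28 ≡ 18 (mod 31)

18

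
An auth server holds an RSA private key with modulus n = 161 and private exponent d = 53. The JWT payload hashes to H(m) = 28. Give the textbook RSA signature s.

126

(H(m))^2 ≡ 28^2 = 784 ≡ 140
(H(m))^4 ≡ 140^2 = 19600 ≡ 119
(H(m))^8 ≡ 119^2 = 14161 ≡ 154
(H(m))^16 ≡ 154^2 = 23716 ≡ 49
(H(m))^32 ≡ 49^2 = 2401 ≡ 147
53 = 32 + 16 + 4 + 1, so (H(m))^53 ≡ 147·49·119·28 ≡ 126 (mod 161)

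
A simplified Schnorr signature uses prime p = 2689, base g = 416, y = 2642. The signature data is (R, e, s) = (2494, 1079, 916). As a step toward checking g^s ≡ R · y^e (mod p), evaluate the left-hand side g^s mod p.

416^2 = 173056 ≡ 960
416^4 ≡ 960^2 = 921600 ≡ 1962
416^8 ≡ 1962^2 = 3849444 ≡ 1485
416^16 ≡ 1485^2 = 2205225 ≡ 245
416^32 ≡ 245^2 = 60025 ≡ 867
416^64 ≡ 867^2 = 751689 ≡ 1458
416^128 ≡ 1458^2 = 2125764 ≡ 1454
416^256 ≡ 1454^2 = 2114116 ≡ 562
416^512 ≡ 562^2 = 315844 ≡ 1231
916 = 512 + 256 + 128 + 16 + 4, so 416^916 ≡ 1231·562·1454·245·1962 ≡ 2048 (mod 2689)

2048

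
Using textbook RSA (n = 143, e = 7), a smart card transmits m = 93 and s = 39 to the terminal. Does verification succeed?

fails

Squares mod 143: s^1≡39, s^2≡91, s^4≡130
7 = 4 + 2 + 1, so s^7 ≡ 130·91·39 ≡ 52 (mod 143)
s^7 mod 143 = 52, but m = 93.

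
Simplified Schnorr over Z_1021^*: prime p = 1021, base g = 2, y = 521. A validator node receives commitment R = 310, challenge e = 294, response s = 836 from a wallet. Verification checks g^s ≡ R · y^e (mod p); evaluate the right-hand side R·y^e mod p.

787

Squares mod 1021: 521^1≡521, 521^2≡876, 521^4≡605, 521^8≡507, 521^16≡778, 521^32≡852, 521^64≡994, 521^128≡729, 521^256≡521
294 = 256 + 32 + 4 + 2, so 521^294 ≡ 521·852·605·876 ≡ 737 (mod 1021)
R · y^e ≡ 310·737 = 228470 ≡ 787 (mod 1021)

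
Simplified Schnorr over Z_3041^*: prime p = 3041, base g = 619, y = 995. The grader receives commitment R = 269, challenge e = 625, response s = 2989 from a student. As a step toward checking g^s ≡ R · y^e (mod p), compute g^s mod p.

Squares mod 3041: 619^1≡619, 619^2≡3036, 619^4≡25, 619^8≡625, 619^16≡1377, 619^32≡1586, 619^64≡489, 619^128≡1923, 619^256≡73, 619^512≡2288, 619^1024≡1383, 619^2048≡2941
2989 = 2048 + 512 + 256 + 128 + 32 + 8 + 4 + 1, so 619^2989 ≡ 2941·2288·73·1923·1586·625·25·619 ≡ 513 (mod 3041)

513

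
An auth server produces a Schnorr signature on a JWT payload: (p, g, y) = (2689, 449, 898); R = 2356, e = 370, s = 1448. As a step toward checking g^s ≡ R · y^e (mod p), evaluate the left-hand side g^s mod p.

2368

449^2 = 201601 ≡ 2615
449^4 ≡ 2615^2 = 6838225 ≡ 98
449^8 ≡ 98^2 = 9604 ≡ 1537
449^16 ≡ 1537^2 = 2362369 ≡ 1427
449^32 ≡ 1427^2 = 2036329 ≡ 756
449^64 ≡ 756^2 = 571536 ≡ 1468
449^128 ≡ 1468^2 = 2155024 ≡ 1135
449^256 ≡ 1135^2 = 1288225 ≡ 194
449^512 ≡ 194^2 = 37636 ≡ 2679
449^1024 ≡ 2679^2 = 7177041 ≡ 100
1448 = 1024 + 256 + 128 + 32 + 8, so 449^1448 ≡ 100·194·1135·756·1537 ≡ 2368 (mod 2689)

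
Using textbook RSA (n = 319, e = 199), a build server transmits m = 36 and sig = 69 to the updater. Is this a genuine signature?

Squares mod 319: sig^1≡69, sig^2≡295, sig^4≡257, sig^8≡16, sig^16≡256, sig^32≡141, sig^64≡103, sig^128≡82
199 = 128 + 64 + 4 + 2 + 1, so sig^199 ≡ 82·103·257·295·69 ≡ 26 (mod 319)
The recovered value 26 does not match the digest 36.

forged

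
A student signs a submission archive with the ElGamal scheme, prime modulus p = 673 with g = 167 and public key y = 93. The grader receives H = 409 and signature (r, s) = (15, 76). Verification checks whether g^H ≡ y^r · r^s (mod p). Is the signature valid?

Left side g^H mod p:
167^2 = 27889 ≡ 296
167^4 ≡ 296^2 = 87616 ≡ 126
167^8 ≡ 126^2 = 15876 ≡ 397
167^16 ≡ 397^2 = 157609 ≡ 127
167^32 ≡ 127^2 = 16129 ≡ 650
167^64 ≡ 650^2 = 422500 ≡ 529
167^128 ≡ 529^2 = 279841 ≡ 546
167^256 ≡ 546^2 = 298116 ≡ 650
409 = 256 + 128 + 16 + 8 + 1, so 167^409 ≡ 650·546·127·397·167 ≡ 551 (mod 673)
Right side y^r · r^s mod p:
93^2 = 8649 ≡ 573
93^4 ≡ 573^2 = 328329 ≡ 578
93^8 ≡ 578^2 = 334084 ≡ 276
15 = 8 + 4 + 2 + 1, so 93^15 ≡ 276·578·573·93 ≡ 602 (mod 673)
15^2 = 225
15^4 ≡ 225^2 = 50625 ≡ 150
15^8 ≡ 150^2 = 22500 ≡ 291
15^16 ≡ 291^2 = 84681 ≡ 556
15^32 ≡ 556^2 = 309136 ≡ 229
15^64 ≡ 229^2 = 52441 ≡ 620
76 = 64 + 8 + 4, so 15^76 ≡ 620·291·150 ≡ 324 (mod 673)
602·324 = 195048 ≡ 551 (mod 673)
551 ≡ 551 (mod 673), so the signature is genuine.

valid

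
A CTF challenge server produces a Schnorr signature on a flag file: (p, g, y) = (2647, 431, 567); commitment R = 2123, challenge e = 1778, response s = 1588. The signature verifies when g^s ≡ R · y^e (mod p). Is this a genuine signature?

forged

g^s mod p:
431^2 = 185761 ≡ 471
431^4 ≡ 471^2 = 221841 ≡ 2140
431^8 ≡ 2140^2 = 4579600 ≡ 290
431^16 ≡ 290^2 = 84100 ≡ 2043
431^32 ≡ 2043^2 = 4173849 ≡ 2177
431^64 ≡ 2177^2 = 4739329 ≡ 1199
431^128 ≡ 1199^2 = 1437601 ≡ 280
431^256 ≡ 280^2 = 78400 ≡ 1637
431^512 ≡ 1637^2 = 2679769 ≡ 1005
431^1024 ≡ 1005^2 = 1010025 ≡ 1518
1588 = 1024 + 512 + 32 + 16 + 4, so 431^1588 ≡ 1518·1005·2177·2043·2140 ≡ 1823 (mod 2647)
R · y^e mod p:
567^2 = 321489 ≡ 1202
567^4 ≡ 1202^2 = 1444804 ≡ 2189
567^8 ≡ 2189^2 = 4791721 ≡ 651
567^16 ≡ 651^2 = 423801 ≡ 281
567^32 ≡ 281^2 = 78961 ≡ 2198
567^64 ≡ 2198^2 = 4831204 ≡ 429
567^128 ≡ 429^2 = 184041 ≡ 1398
567^256 ≡ 1398^2 = 1954404 ≡ 918
567^512 ≡ 918^2 = 842724 ≡ 978
567^1024 ≡ 978^2 = 956484 ≡ 917
1778 = 1024 + 512 + 128 + 64 + 32 + 16 + 2, so 567^1778 ≡ 917·978·1398·429·2198·281·1202 ≡ 2002 (mod 2647)
2123·2002 = 4250246 ≡ 1811 (mod 2647)
1823 ≠ 1811; the check fails.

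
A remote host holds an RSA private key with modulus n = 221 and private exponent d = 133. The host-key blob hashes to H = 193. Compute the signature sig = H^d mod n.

Squares mod 221: H^1≡193, H^2≡121, H^4≡55, H^8≡152, H^16≡120, H^32≡35, H^64≡120, H^128≡35
133 = 128 + 4 + 1, so H^133 ≡ 35·55·193 ≡ 24 (mod 221)

24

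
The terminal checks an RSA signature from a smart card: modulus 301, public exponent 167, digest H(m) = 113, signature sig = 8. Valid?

yes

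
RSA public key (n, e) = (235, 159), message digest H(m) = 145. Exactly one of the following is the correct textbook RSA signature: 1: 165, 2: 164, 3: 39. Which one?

Candidate 1: Squares mod 235: 165^1≡165, 165^2≡200, 165^4≡50, 165^8≡150, 165^16≡175, 165^32≡75, 165^64≡220, 165^128≡225; 159 = 128 + 16 + 8 + 4 + 2 + 1, so 165^159 ≡ 225·175·150·50·200·165 ≡ 145 (mod 235)
  → matches H(m) = 145
Candidate 2: Squares mod 235: 164^1≡164, 164^2≡106, 164^4≡191, 164^8≡56, 164^16≡81, 164^32≡216, 164^64≡126, 164^128≡131; 159 = 128 + 16 + 8 + 4 + 2 + 1, so 164^159 ≡ 131·81·56·191·106·164 ≡ 184 (mod 235)
Candidate 3: Squares mod 235: 39^1≡39, 39^2≡111, 39^4≡101, 39^8≡96, 39^16≡51, 39^32≡16, 39^64≡21, 39^128≡206; 159 = 128 + 16 + 8 + 4 + 2 + 1, so 39^159 ≡ 206·51·96·101·111·39 ≡ 199 (mod 235)

1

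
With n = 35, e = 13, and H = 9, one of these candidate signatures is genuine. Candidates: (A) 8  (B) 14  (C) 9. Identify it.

C

Candidate A: Squares mod 35: 8^1≡8, 8^2≡29, 8^4≡1, 8^8≡1; 13 = 8 + 4 + 1, so 8^13 ≡ 1·1·8 ≡ 8 (mod 35)
Candidate B: Squares mod 35: 14^1≡14, 14^2≡21, 14^4≡21, 14^8≡21; 13 = 8 + 4 + 1, so 14^13 ≡ 21·21·14 ≡ 14 (mod 35)
Candidate C: Squares mod 35: 9^1≡9, 9^2≡11, 9^4≡16, 9^8≡11; 13 = 8 + 4 + 1, so 9^13 ≡ 11·16·9 ≡ 9 (mod 35)
  → matches H = 9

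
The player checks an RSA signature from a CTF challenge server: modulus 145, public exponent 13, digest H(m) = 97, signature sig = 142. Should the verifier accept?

sig^2 ≡ 142^2 = 20164 ≡ 9
sig^4 ≡ 9^2 = 81
sig^8 ≡ 81^2 = 6561 ≡ 36
13 = 8 + 4 + 1, so sig^13 ≡ 36·81·142 ≡ 97 (mod 145)
sig^13 mod 145 = 97 matches H(m).

accept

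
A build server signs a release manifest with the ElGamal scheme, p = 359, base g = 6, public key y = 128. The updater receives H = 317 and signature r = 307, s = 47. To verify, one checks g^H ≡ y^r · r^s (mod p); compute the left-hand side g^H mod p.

230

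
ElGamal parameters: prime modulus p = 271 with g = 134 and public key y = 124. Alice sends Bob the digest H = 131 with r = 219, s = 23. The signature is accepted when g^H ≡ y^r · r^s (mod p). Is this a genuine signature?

genuine

Left side g^H mod p:
134^131 mod 271 = 37
Right side y^r · r^s mod p:
124^219 mod 271 = 41
219^23 mod 271 = 67
41·67 = 2747 ≡ 37 (mod 271)
37 ≡ 37 (mod 271), so the signature is genuine.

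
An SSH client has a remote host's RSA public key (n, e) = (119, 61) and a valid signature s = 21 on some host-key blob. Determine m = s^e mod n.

s^2 ≡ 21^2 = 441 ≡ 84
s^4 ≡ 84^2 = 7056 ≡ 35
s^8 ≡ 35^2 = 1225 ≡ 35
s^16 ≡ 35^2 = 1225 ≡ 35
s^32 ≡ 35^2 = 1225 ≡ 35
61 = 32 + 16 + 8 + 4 + 1, so s^61 ≡ 35·35·35·35·21 ≡ 21 (mod 119)

21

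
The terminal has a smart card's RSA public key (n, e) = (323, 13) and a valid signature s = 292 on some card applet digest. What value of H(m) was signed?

s^2 ≡ 292^2 = 85264 ≡ 315
s^4 ≡ 315^2 = 99225 ≡ 64
s^8 ≡ 64^2 = 4096 ≡ 220
13 = 8 + 4 + 1, so s^13 ≡ 220·64·292 ≡ 216 (mod 323)

216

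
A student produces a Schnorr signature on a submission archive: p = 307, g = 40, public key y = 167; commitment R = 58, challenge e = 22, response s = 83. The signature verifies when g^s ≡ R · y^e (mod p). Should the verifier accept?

g^s mod p:
40^2 = 1600 ≡ 65
40^4 ≡ 65^2 = 4225 ≡ 234
40^8 ≡ 234^2 = 54756 ≡ 110
40^16 ≡ 110^2 = 12100 ≡ 127
40^32 ≡ 127^2 = 16129 ≡ 165
40^64 ≡ 165^2 = 27225 ≡ 209
83 = 64 + 16 + 2 + 1, so 40^83 ≡ 209·127·65·40 ≡ 42 (mod 307)
R · y^e mod p:
167^2 = 27889 ≡ 259
167^4 ≡ 259^2 = 67081 ≡ 155
167^8 ≡ 155^2 = 24025 ≡ 79
167^16 ≡ 79^2 = 6241 ≡ 101
22 = 16 + 4 + 2, so 167^22 ≡ 101·155·259 ≡ 96 (mod 307)
58·96 = 5568 ≡ 42 (mod 307)
42 ≡ 42 (mod 307); signature holds.

accept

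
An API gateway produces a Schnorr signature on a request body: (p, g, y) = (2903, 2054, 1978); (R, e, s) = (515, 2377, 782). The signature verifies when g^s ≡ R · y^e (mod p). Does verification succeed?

g^s mod p:
2054^2 = 4218916 ≡ 857
2054^4 ≡ 857^2 = 734449 ≡ 2893
2054^8 ≡ 2893^2 = 8369449 ≡ 100
2054^16 ≡ 100^2 = 10000 ≡ 1291
2054^32 ≡ 1291^2 = 1666681 ≡ 359
2054^64 ≡ 359^2 = 128881 ≡ 1149
2054^128 ≡ 1149^2 = 1320201 ≡ 2239
2054^256 ≡ 2239^2 = 5013121 ≡ 2543
2054^512 ≡ 2543^2 = 6466849 ≡ 1868
782 = 512 + 256 + 8 + 4 + 2, so 2054^782 ≡ 1868·2543·100·2893·857 ≡ 2208 (mod 2903)
R · y^e mod p:
1978^2 = 3912484 ≡ 2143
1978^4 ≡ 2143^2 = 4592449 ≡ 2806
1978^8 ≡ 2806^2 = 7873636 ≡ 700
1978^16 ≡ 700^2 = 490000 ≡ 2296
1978^32 ≡ 2296^2 = 5271616 ≡ 2671
1978^64 ≡ 2671^2 = 7134241 ≡ 1570
1978^128 ≡ 1570^2 = 2464900 ≡ 253
1978^256 ≡ 253^2 = 64009 ≡ 143
1978^512 ≡ 143^2 = 20449 ≡ 128
1978^1024 ≡ 128^2 = 16384 ≡ 1869
1978^2048 ≡ 1869^2 = 3493161 ≡ 852
2377 = 2048 + 256 + 64 + 8 + 1, so 1978^2377 ≡ 852·143·1570·700·1978 ≡ 772 (mod 2903)
515·772 = 397580 ≡ 2772 (mod 2903)
2208 ≠ 2772; the check fails.

fails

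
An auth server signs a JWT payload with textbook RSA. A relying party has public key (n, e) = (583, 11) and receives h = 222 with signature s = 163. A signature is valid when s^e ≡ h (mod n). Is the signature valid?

s^2 ≡ 163^2 = 26569 ≡ 334
s^4 ≡ 334^2 = 111556 ≡ 203
s^8 ≡ 203^2 = 41209 ≡ 399
11 = 8 + 2 + 1, so s^11 ≡ 399·334·163 ≡ 361 (mod 583)
s^11 mod 583 = 361, but h = 222.

invalid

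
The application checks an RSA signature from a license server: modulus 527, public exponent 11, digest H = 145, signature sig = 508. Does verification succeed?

passes

sig^2 ≡ 508^2 = 258064 ≡ 361
sig^4 ≡ 361^2 = 130321 ≡ 152
sig^8 ≡ 152^2 = 23104 ≡ 443
11 = 8 + 2 + 1, so sig^11 ≡ 443·361·508 ≡ 145 (mod 527)
145 = H, so the signature checks out.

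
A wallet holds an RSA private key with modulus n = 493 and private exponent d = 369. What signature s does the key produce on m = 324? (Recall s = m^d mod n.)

m^2 ≡ 324^2 = 104976 ≡ 460
m^4 ≡ 460^2 = 211600 ≡ 103
m^8 ≡ 103^2 = 10609 ≡ 256
m^16 ≡ 256^2 = 65536 ≡ 460
m^32 ≡ 460^2 = 211600 ≡ 103
m^64 ≡ 103^2 = 10609 ≡ 256
m^128 ≡ 256^2 = 65536 ≡ 460
m^256 ≡ 460^2 = 211600 ≡ 103
369 = 256 + 64 + 32 + 16 + 1, so m^369 ≡ 103·256·103·460·324 ≡ 341 (mod 493)

341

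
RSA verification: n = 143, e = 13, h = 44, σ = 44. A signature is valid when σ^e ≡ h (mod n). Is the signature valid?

σ^13 mod 143 = 44
44 = h, so the signature checks out.

valid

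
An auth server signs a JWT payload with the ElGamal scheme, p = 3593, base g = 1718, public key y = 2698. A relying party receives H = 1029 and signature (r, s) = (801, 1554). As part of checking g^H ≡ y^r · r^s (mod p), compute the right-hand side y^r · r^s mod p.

150

2698^801 mod 3593 = 543
801^1554 mod 3593 = 1767
y^r · r^s ≡ 543·1767 = 959481 ≡ 150 (mod 3593)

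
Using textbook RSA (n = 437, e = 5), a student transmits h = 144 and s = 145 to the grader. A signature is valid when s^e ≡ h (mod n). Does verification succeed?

fails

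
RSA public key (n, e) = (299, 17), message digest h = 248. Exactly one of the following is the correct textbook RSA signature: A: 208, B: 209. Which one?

B

Candidate A: Squares mod 299: 208^1≡208, 208^2≡208, 208^4≡208, 208^8≡208, 208^16≡208; 17 = 16 + 1, so 208^17 ≡ 208·208 ≡ 208 (mod 299)
Candidate B: Squares mod 299: 209^1≡209, 209^2≡27, 209^4≡131, 209^8≡118, 209^16≡170; 17 = 16 + 1, so 209^17 ≡ 170·209 ≡ 248 (mod 299)
  → matches h = 248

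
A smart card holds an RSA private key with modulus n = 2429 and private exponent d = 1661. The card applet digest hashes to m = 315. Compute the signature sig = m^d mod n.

m^2 ≡ 315^2 = 99225 ≡ 2065
m^4 ≡ 2065^2 = 4264225 ≡ 1330
m^8 ≡ 1330^2 = 1768900 ≡ 588
m^16 ≡ 588^2 = 345744 ≡ 826
m^32 ≡ 826^2 = 682276 ≡ 2156
m^64 ≡ 2156^2 = 4648336 ≡ 1659
m^128 ≡ 1659^2 = 2752281 ≡ 224
m^256 ≡ 224^2 = 50176 ≡ 1596
m^512 ≡ 1596^2 = 2547216 ≡ 1624
m^1024 ≡ 1624^2 = 2637376 ≡ 1911
1661 = 1024 + 512 + 64 + 32 + 16 + 8 + 4 + 1, so m^1661 ≡ 1911·1624·1659·2156·826·588·1330·315 ≡ 1386 (mod 2429)

1386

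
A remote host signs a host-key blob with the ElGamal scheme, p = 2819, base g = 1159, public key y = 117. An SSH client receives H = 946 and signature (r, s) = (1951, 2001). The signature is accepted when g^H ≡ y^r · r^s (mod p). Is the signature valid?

Left side g^H mod p:
1159^2 = 1343281 ≡ 1437
1159^4 ≡ 1437^2 = 2064969 ≡ 1461
1159^8 ≡ 1461^2 = 2134521 ≡ 538
1159^16 ≡ 538^2 = 289444 ≡ 1906
1159^32 ≡ 1906^2 = 3632836 ≡ 1964
1159^64 ≡ 1964^2 = 3857296 ≡ 904
1159^128 ≡ 904^2 = 817216 ≡ 2525
1159^256 ≡ 2525^2 = 6375625 ≡ 1866
1159^512 ≡ 1866^2 = 3481956 ≡ 491
946 = 512 + 256 + 128 + 32 + 16 + 2, so 1159^946 ≡ 491·1866·2525·1964·1906·1437 ≡ 1349 (mod 2819)
Right side y^r · r^s mod p:
117^2 = 13689 ≡ 2413
117^4 ≡ 2413^2 = 5822569 ≡ 1334
117^8 ≡ 1334^2 = 1779556 ≡ 767
117^16 ≡ 767^2 = 588289 ≡ 1937
117^32 ≡ 1937^2 = 3751969 ≡ 2699
117^64 ≡ 2699^2 = 7284601 ≡ 305
117^128 ≡ 305^2 = 93025 ≡ 2817
117^256 ≡ 2817^2 = 7935489 ≡ 4
117^512 ≡ 4^2 = 16
117^1024 ≡ 16^2 = 256
1951 = 1024 + 512 + 256 + 128 + 16 + 8 + 4 + 2 + 1, so 117^1951 ≡ 256·16·4·2817·1937·767·1334·2413·117 ≡ 1009 (mod 2819)
1951^2 = 3806401 ≡ 751
1951^4 ≡ 751^2 = 564001 ≡ 201
1951^8 ≡ 201^2 = 40401 ≡ 935
1951^16 ≡ 935^2 = 874225 ≡ 335
1951^32 ≡ 335^2 = 112225 ≡ 2284
1951^64 ≡ 2284^2 = 5216656 ≡ 1506
1951^128 ≡ 1506^2 = 2268036 ≡ 1560
1951^256 ≡ 1560^2 = 2433600 ≡ 803
1951^512 ≡ 803^2 = 644809 ≡ 2077
1951^1024 ≡ 2077^2 = 4313929 ≡ 859
2001 = 1024 + 512 + 256 + 128 + 64 + 16 + 1, so 1951^2001 ≡ 859·2077·803·1560·1506·335·1951 ≡ 134 (mod 2819)
1009·134 = 135206 ≡ 2713 (mod 2819)
1349 ≠ 2713, so verification fails.

invalid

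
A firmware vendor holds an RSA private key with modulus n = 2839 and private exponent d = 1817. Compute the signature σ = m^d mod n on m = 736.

811

m^2 ≡ 736^2 = 541696 ≡ 2286
m^4 ≡ 2286^2 = 5225796 ≡ 2036
m^8 ≡ 2036^2 = 4145296 ≡ 356
m^16 ≡ 356^2 = 126736 ≡ 1820
m^32 ≡ 1820^2 = 3312400 ≡ 2126
m^64 ≡ 2126^2 = 4519876 ≡ 188
m^128 ≡ 188^2 = 35344 ≡ 1276
m^256 ≡ 1276^2 = 1628176 ≡ 1429
m^512 ≡ 1429^2 = 2042041 ≡ 800
m^1024 ≡ 800^2 = 640000 ≡ 1225
1817 = 1024 + 512 + 256 + 16 + 8 + 1, so m^1817 ≡ 1225·800·1429·1820·356·736 ≡ 811 (mod 2839)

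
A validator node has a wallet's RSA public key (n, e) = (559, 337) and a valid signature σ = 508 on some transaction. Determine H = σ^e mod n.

σ^2 ≡ 508^2 = 258064 ≡ 365
σ^4 ≡ 365^2 = 133225 ≡ 183
σ^8 ≡ 183^2 = 33489 ≡ 508
σ^16 ≡ 508^2 = 258064 ≡ 365
σ^32 ≡ 365^2 = 133225 ≡ 183
σ^64 ≡ 183^2 = 33489 ≡ 508
σ^128 ≡ 508^2 = 258064 ≡ 365
σ^256 ≡ 365^2 = 133225 ≡ 183
337 = 256 + 64 + 16 + 1, so σ^337 ≡ 183·508·365·508 ≡ 508 (mod 559)

508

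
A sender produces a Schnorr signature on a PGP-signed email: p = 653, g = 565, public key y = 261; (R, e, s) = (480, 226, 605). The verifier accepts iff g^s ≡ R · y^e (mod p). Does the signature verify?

verifies

g^s mod p:
Squares mod 653: 565^1≡565, 565^2≡561, 565^4≡628, 565^8≡625, 565^16≡131, 565^32≡183, 565^64≡186, 565^128≡640, 565^256≡169, 565^512≡482
605 = 512 + 64 + 16 + 8 + 4 + 1, so 565^605 ≡ 482·186·131·625·628·565 ≡ 584 (mod 653)
R · y^e mod p:
Squares mod 653: 261^1≡261, 261^2≡209, 261^4≡583, 261^8≡329, 261^16≡496, 261^32≡488, 261^64≡452, 261^128≡568
226 = 128 + 64 + 32 + 2, so 261^226 ≡ 568·452·488·209 ≡ 208 (mod 653)
480·208 = 99840 ≡ 584 (mod 653)
584 ≡ 584 (mod 653); signature holds.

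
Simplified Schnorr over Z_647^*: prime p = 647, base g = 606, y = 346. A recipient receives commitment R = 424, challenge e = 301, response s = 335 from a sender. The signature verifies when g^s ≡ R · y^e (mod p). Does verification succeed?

passes

g^s mod p:
606^2 = 367236 ≡ 387
606^4 ≡ 387^2 = 149769 ≡ 312
606^8 ≡ 312^2 = 97344 ≡ 294
606^16 ≡ 294^2 = 86436 ≡ 385
606^32 ≡ 385^2 = 148225 ≡ 62
606^64 ≡ 62^2 = 3844 ≡ 609
606^128 ≡ 609^2 = 370881 ≡ 150
606^256 ≡ 150^2 = 22500 ≡ 502
335 = 256 + 64 + 8 + 4 + 2 + 1, so 606^335 ≡ 502·609·294·312·387·606 ≡ 146 (mod 647)
R · y^e mod p:
346^2 = 119716 ≡ 21
346^4 ≡ 21^2 = 441
346^8 ≡ 441^2 = 194481 ≡ 381
346^16 ≡ 381^2 = 145161 ≡ 233
346^32 ≡ 233^2 = 54289 ≡ 588
346^64 ≡ 588^2 = 345744 ≡ 246
346^128 ≡ 246^2 = 60516 ≡ 345
346^256 ≡ 345^2 = 119025 ≡ 624
301 = 256 + 32 + 8 + 4 + 1, so 346^301 ≡ 624·588·381·441·346 ≡ 333 (mod 647)
424·333 = 141192 ≡ 146 (mod 647)
146 ≡ 146 (mod 647); signature holds.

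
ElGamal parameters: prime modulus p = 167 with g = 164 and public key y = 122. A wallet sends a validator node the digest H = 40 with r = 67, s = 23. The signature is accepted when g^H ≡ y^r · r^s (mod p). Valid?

Left side g^H mod p:
164^2 = 26896 ≡ 9
164^4 ≡ 9^2 = 81
164^8 ≡ 81^2 = 6561 ≡ 48
164^16 ≡ 48^2 = 2304 ≡ 133
164^32 ≡ 133^2 = 17689 ≡ 154
40 = 32 + 8, so 164^40 ≡ 154·48 ≡ 44 (mod 167)
Right side y^r · r^s mod p:
122^2 = 14884 ≡ 21
122^4 ≡ 21^2 = 441 ≡ 107
122^8 ≡ 107^2 = 11449 ≡ 93
122^16 ≡ 93^2 = 8649 ≡ 132
122^32 ≡ 132^2 = 17424 ≡ 56
122^64 ≡ 56^2 = 3136 ≡ 130
67 = 64 + 2 + 1, so 122^67 ≡ 130·21·122 ≡ 62 (mod 167)
67^2 = 4489 ≡ 147
67^4 ≡ 147^2 = 21609 ≡ 66
67^8 ≡ 66^2 = 4356 ≡ 14
67^16 ≡ 14^2 = 196 ≡ 29
23 = 16 + 4 + 2 + 1, so 67^23 ≡ 29·66·147·67 ≡ 26 (mod 167)
62·26 = 1612 ≡ 109 (mod 167)
44 ≠ 109, so verification fails.

no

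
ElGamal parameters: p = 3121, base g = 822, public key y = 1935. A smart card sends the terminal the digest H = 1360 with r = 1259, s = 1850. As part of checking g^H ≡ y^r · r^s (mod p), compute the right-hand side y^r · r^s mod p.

3041

1935^1259 mod 3121 = 2244
1259^1850 mod 3121 = 1146
y^r · r^s ≡ 2244·1146 = 2571624 ≡ 3041 (mod 3121)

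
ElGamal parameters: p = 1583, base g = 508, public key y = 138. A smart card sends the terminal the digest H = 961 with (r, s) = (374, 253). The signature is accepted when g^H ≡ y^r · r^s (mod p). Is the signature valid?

Left side g^H mod p:
508^2 = 258064 ≡ 35
508^4 ≡ 35^2 = 1225
508^8 ≡ 1225^2 = 1500625 ≡ 1524
508^16 ≡ 1524^2 = 2322576 ≡ 315
508^32 ≡ 315^2 = 99225 ≡ 1079
508^64 ≡ 1079^2 = 1164241 ≡ 736
508^128 ≡ 736^2 = 541696 ≡ 310
508^256 ≡ 310^2 = 96100 ≡ 1120
508^512 ≡ 1120^2 = 1254400 ≡ 664
961 = 512 + 256 + 128 + 64 + 1, so 508^961 ≡ 664·1120·310·736·508 ≡ 1204 (mod 1583)
Right side y^r · r^s mod p:
138^2 = 19044 ≡ 48
138^4 ≡ 48^2 = 2304 ≡ 721
138^8 ≡ 721^2 = 519841 ≡ 617
138^16 ≡ 617^2 = 380689 ≡ 769
138^32 ≡ 769^2 = 591361 ≡ 902
138^64 ≡ 902^2 = 813604 ≡ 1525
138^128 ≡ 1525^2 = 2325625 ≡ 198
138^256 ≡ 198^2 = 39204 ≡ 1212
374 = 256 + 64 + 32 + 16 + 4 + 2, so 138^374 ≡ 1212·1525·902·769·721·48 ≡ 307 (mod 1583)
374^2 = 139876 ≡ 572
374^4 ≡ 572^2 = 327184 ≡ 1086
374^8 ≡ 1086^2 = 1179396 ≡ 61
374^16 ≡ 61^2 = 3721 ≡ 555
374^32 ≡ 555^2 = 308025 ≡ 923
374^64 ≡ 923^2 = 851929 ≡ 275
374^128 ≡ 275^2 = 75625 ≡ 1224
253 = 128 + 64 + 32 + 16 + 8 + 4 + 1, so 374^253 ≡ 1224·275·923·555·61·1086·374 ≡ 798 (mod 1583)
307·798 = 244986 ≡ 1204 (mod 1583)
1204 ≡ 1204 (mod 1583), so the signature is genuine.

valid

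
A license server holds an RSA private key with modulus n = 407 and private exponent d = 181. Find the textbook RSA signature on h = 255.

h^2 ≡ 255^2 = 65025 ≡ 312
h^4 ≡ 312^2 = 97344 ≡ 71
h^8 ≡ 71^2 = 5041 ≡ 157
h^16 ≡ 157^2 = 24649 ≡ 229
h^32 ≡ 229^2 = 52441 ≡ 345
h^64 ≡ 345^2 = 119025 ≡ 181
h^128 ≡ 181^2 = 32761 ≡ 201
181 = 128 + 32 + 16 + 4 + 1, so h^181 ≡ 201·345·229·71·255 ≡ 255 (mod 407)

255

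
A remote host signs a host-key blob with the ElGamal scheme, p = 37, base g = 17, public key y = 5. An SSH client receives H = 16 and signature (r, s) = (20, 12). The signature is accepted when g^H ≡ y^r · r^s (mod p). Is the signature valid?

valid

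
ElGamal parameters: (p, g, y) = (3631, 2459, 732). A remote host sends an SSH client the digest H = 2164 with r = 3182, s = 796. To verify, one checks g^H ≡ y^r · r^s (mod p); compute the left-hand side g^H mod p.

2459^2164 mod 3631 = 1548

1548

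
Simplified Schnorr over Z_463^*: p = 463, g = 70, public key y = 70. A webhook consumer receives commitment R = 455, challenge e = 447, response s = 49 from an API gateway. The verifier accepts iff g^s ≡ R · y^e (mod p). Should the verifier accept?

reject

g^s mod p:
70^2 = 4900 ≡ 270
70^4 ≡ 270^2 = 72900 ≡ 209
70^8 ≡ 209^2 = 43681 ≡ 159
70^16 ≡ 159^2 = 25281 ≡ 279
70^32 ≡ 279^2 = 77841 ≡ 57
49 = 32 + 16 + 1, so 70^49 ≡ 57·279·70 ≡ 158 (mod 463)
R · y^e mod p:
70^2 = 4900 ≡ 270
70^4 ≡ 270^2 = 72900 ≡ 209
70^8 ≡ 209^2 = 43681 ≡ 159
70^16 ≡ 159^2 = 25281 ≡ 279
70^32 ≡ 279^2 = 77841 ≡ 57
70^64 ≡ 57^2 = 3249 ≡ 8
70^128 ≡ 8^2 = 64
70^256 ≡ 64^2 = 4096 ≡ 392
447 = 256 + 128 + 32 + 16 + 8 + 4 + 2 + 1, so 70^447 ≡ 392·64·57·279·159·209·270·70 ≡ 367 (mod 463)
455·367 = 166985 ≡ 305 (mod 463)
158 ≠ 305; the check fails.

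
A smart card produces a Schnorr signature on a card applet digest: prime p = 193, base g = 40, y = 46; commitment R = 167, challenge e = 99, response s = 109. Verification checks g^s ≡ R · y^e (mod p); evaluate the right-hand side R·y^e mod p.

73

46^99 mod 193 = 64
R · y^e ≡ 167·64 = 10688 ≡ 73 (mod 193)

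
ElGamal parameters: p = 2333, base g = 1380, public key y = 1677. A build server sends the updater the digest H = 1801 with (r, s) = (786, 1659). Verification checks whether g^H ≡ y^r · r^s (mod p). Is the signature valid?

Left side g^H mod p:
1380^2 = 1904400 ≡ 672
1380^4 ≡ 672^2 = 451584 ≡ 1315
1380^8 ≡ 1315^2 = 1729225 ≡ 472
1380^16 ≡ 472^2 = 222784 ≡ 1149
1380^32 ≡ 1149^2 = 1320201 ≡ 2056
1380^64 ≡ 2056^2 = 4227136 ≡ 2073
1380^128 ≡ 2073^2 = 4297329 ≡ 2276
1380^256 ≡ 2276^2 = 5180176 ≡ 916
1380^512 ≡ 916^2 = 839056 ≡ 1509
1380^1024 ≡ 1509^2 = 2277081 ≡ 73
1801 = 1024 + 512 + 256 + 8 + 1, so 1380^1801 ≡ 73·1509·916·472·1380 ≡ 687 (mod 2333)
Right side y^r · r^s mod p:
1677^2 = 2812329 ≡ 1064
1677^4 ≡ 1064^2 = 1132096 ≡ 591
1677^8 ≡ 591^2 = 349281 ≡ 1664
1677^16 ≡ 1664^2 = 2768896 ≡ 1958
1677^32 ≡ 1958^2 = 3833764 ≡ 645
1677^64 ≡ 645^2 = 416025 ≡ 751
1677^128 ≡ 751^2 = 564001 ≡ 1748
1677^256 ≡ 1748^2 = 3055504 ≡ 1607
1677^512 ≡ 1607^2 = 2582449 ≡ 2151
786 = 512 + 256 + 16 + 2, so 1677^786 ≡ 2151·1607·1958·1064 ≡ 1733 (mod 2333)
786^2 = 617796 ≡ 1884
786^4 ≡ 1884^2 = 3549456 ≡ 963
786^8 ≡ 963^2 = 927369 ≡ 1168
786^16 ≡ 1168^2 = 1364224 ≡ 1752
786^32 ≡ 1752^2 = 3069504 ≡ 1609
786^64 ≡ 1609^2 = 2588881 ≡ 1584
786^128 ≡ 1584^2 = 2509056 ≡ 1081
786^256 ≡ 1081^2 = 1168561 ≡ 2061
786^512 ≡ 2061^2 = 4247721 ≡ 1661
786^1024 ≡ 1661^2 = 2758921 ≡ 1315
1659 = 1024 + 512 + 64 + 32 + 16 + 8 + 2 + 1, so 786^1659 ≡ 1315·1661·1584·1609·1752·1168·1884·786 ≡ 1317 (mod 2333)
1733·1317 = 2282361 ≡ 687 (mod 2333)
687 ≡ 687 (mod 2333), so the signature is genuine.

valid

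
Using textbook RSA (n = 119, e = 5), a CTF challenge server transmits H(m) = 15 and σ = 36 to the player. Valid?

σ^2 ≡ 36^2 = 1296 ≡ 106
σ^4 ≡ 106^2 = 11236 ≡ 50
5 = 4 + 1, so σ^5 ≡ 50·36 ≡ 15 (mod 119)
σ^5 mod 119 = 15 matches H(m).

yes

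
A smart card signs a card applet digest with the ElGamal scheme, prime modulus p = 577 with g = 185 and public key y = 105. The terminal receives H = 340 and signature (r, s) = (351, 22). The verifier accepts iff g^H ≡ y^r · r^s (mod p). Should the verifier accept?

Left side g^H mod p:
185^340 mod 577 = 91
Right side y^r · r^s mod p:
105^351 mod 577 = 35
351^22 mod 577 = 352
35·352 = 12320 ≡ 203 (mod 577)
91 ≠ 203, so verification fails.

reject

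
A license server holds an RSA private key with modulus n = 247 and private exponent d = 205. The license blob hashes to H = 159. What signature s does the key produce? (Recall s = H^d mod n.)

H^2 ≡ 159^2 = 25281 ≡ 87
H^4 ≡ 87^2 = 7569 ≡ 159
H^8 ≡ 159^2 = 25281 ≡ 87
H^16 ≡ 87^2 = 7569 ≡ 159
H^32 ≡ 159^2 = 25281 ≡ 87
H^64 ≡ 87^2 = 7569 ≡ 159
H^128 ≡ 159^2 = 25281 ≡ 87
205 = 128 + 64 + 8 + 4 + 1, so H^205 ≡ 87·159·87·159·159 ≡ 159 (mod 247)

159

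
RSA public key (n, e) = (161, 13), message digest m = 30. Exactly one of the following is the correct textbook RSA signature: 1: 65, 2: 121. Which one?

1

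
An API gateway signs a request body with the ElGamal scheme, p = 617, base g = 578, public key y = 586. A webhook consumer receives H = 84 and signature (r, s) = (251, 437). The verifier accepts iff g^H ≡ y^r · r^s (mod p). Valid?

no

Left side g^H mod p:
578^2 = 334084 ≡ 287
578^4 ≡ 287^2 = 82369 ≡ 308
578^8 ≡ 308^2 = 94864 ≡ 463
578^16 ≡ 463^2 = 214369 ≡ 270
578^32 ≡ 270^2 = 72900 ≡ 94
578^64 ≡ 94^2 = 8836 ≡ 198
84 = 64 + 16 + 4, so 578^84 ≡ 198·270·308 ≡ 418 (mod 617)
Right side y^r · r^s mod p:
586^2 = 343396 ≡ 344
586^4 ≡ 344^2 = 118336 ≡ 489
586^8 ≡ 489^2 = 239121 ≡ 342
586^16 ≡ 342^2 = 116964 ≡ 351
586^32 ≡ 351^2 = 123201 ≡ 418
586^64 ≡ 418^2 = 174724 ≡ 113
586^128 ≡ 113^2 = 12769 ≡ 429
251 = 128 + 64 + 32 + 16 + 8 + 2 + 1, so 586^251 ≡ 429·113·418·351·342·344·586 ≡ 504 (mod 617)
251^2 = 63001 ≡ 67
251^4 ≡ 67^2 = 4489 ≡ 170
251^8 ≡ 170^2 = 28900 ≡ 518
251^16 ≡ 518^2 = 268324 ≡ 546
251^32 ≡ 546^2 = 298116 ≡ 105
251^64 ≡ 105^2 = 11025 ≡ 536
251^128 ≡ 536^2 = 287296 ≡ 391
251^256 ≡ 391^2 = 152881 ≡ 482
437 = 256 + 128 + 32 + 16 + 4 + 1, so 251^437 ≡ 482·391·105·546·170·251 ≡ 38 (mod 617)
504·38 = 19152 ≡ 25 (mod 617)
418 ≠ 25, so verification fails.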